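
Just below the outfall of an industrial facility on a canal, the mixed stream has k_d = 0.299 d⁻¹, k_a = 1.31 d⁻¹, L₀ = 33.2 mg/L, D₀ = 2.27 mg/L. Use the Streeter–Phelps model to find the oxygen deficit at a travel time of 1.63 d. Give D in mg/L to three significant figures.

D ≈ 5.14 mg/L

k_d L₀/(k_a−k_d) = 0.299×33.2/(1.31−0.299) = 9.927/1.011 = 9.819 mg/L.
e^(−k_d t) = e^(−0.299×1.630) = 0.6142; e^(−k_a t) = e^(−1.31×1.630) = 0.1182.
D = 9.819 × (0.6142 − 0.1182) + 2.27 × 0.1182 = 4.870 + 0.2683 = 5.139 mg/L.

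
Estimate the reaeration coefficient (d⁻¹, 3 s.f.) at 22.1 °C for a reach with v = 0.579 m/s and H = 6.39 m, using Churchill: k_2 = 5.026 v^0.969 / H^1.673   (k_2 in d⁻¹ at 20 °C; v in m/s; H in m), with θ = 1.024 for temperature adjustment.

k_2 ≈ 0.140 d⁻¹

k_2(20) = 5.026 × 0.579^0.969 / 6.39^1.673 = 5.026 × 0.5889 / 22.26 = 0.1329 d⁻¹.
k_2(22.1) = 0.1329 × 1.024^(22.1−20) = 0.1329 × 1.051 = 0.1397 d⁻¹.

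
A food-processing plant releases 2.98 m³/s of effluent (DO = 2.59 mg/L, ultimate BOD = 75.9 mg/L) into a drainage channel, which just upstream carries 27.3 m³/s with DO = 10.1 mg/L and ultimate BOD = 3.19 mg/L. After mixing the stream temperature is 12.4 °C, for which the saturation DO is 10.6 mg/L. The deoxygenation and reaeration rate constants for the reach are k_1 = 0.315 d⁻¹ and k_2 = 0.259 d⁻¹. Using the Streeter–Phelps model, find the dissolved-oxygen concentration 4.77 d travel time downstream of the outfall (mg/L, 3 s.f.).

Mixed DO = (27.3×10.1 + 2.98×2.59)/(27.3+2.98) = 283.4/30.28 = 9.361 mg/L.
Mixed L₀ = (27.3×3.19 + 2.98×75.9)/(30.28) = 313.3/30.28 = 10.35 mg/L.
Initial deficit D₀ = C_s − DO₀ = 10.6 − 9.361 = 1.239 mg/L.
D(4.77) = [0.315×10.35/(0.259−0.315)](e^(−0.315×4.77) − e^(−0.259×4.77)) + 1.239 e^(−0.259×4.77)
= -58.19 × (0.2226 − 0.2907) + 1.239 × 0.2907 = 4.326 mg/L.
DO = 10.6 − 4.326 = 6.274 mg/L.

DO ≈ 6.27 mg/L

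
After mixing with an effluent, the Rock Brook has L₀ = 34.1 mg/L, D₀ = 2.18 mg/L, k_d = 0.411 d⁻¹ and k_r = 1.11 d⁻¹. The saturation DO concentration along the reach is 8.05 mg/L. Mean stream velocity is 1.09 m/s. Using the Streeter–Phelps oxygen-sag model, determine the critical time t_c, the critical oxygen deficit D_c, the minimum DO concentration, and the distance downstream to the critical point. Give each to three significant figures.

t_c ≈ 1.26 d; D_c ≈ 7.53 mg/L; min DO ≈ 0.517 mg/L; x_c ≈ 118 km

At the critical point dD/dt = 0, so k_d L₀ e^(−k_d t) = k_r D. Substituting D(t) from the Streeter–Phelps equation and solving for t gives
t_c = ln[(k_r/k_d)(1 − D₀(k_r−k_d)/(k_d L₀))] / (k_r−k_d).
Here k_r−k_d = 0.6990 d⁻¹ and 1 − D₀(k_r−k_d)/(k_d L₀) = 1 − 2.18×0.6990/(0.411×34.1) = 0.8913, so
t_c = ln(2.701 × 0.8913) / 0.6990 = 0.8784 / 0.6990 = 1.257 d.
D_c = (k_d/k_r) L₀ e^(−k_d t_c) = (0.411/1.11) × 34.1 × e^(−0.411×1.257) = 0.3703 × 34.1 × 0.5966 = 7.533 mg/L.
Minimum DO = C_s − D_c = 8.05 − 7.533 = 0.5171 mg/L.
x_c = v t_c = 1.09 m/s × 1.257 d × 86400 s/d = 118300 m ≈ 118 km.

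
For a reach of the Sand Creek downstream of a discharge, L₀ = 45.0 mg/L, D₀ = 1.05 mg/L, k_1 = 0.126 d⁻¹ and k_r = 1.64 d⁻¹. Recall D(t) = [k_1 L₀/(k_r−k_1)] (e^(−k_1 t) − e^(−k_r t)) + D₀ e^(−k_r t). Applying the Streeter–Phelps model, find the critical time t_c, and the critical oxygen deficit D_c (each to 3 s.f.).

t_c ≈ 1.48 d; D_c ≈ 2.87 mg/L

At the critical point dD/dt = 0, so k_1 L₀ e^(−k_1 t) = k_r D. Substituting D(t) from the Streeter–Phelps equation and solving for t gives
t_c = ln[(k_r/k_1)(1 − D₀(k_r−k_1)/(k_1 L₀))] / (k_r−k_1).
Here k_r−k_1 = 1.514 d⁻¹ and 1 − D₀(k_r−k_1)/(k_1 L₀) = 1 − 1.05×1.514/(0.126×45.0) = 0.7196, so
t_c = ln(13.02 × 0.7196) / 1.514 = 2.237 / 1.514 = 1.478 d.
L(t_c) = L₀ e^(−k_1 t_c) = 45.0 × 0.8301 = 37.36 mg/L, and at the critical point k_r D_c = k_1 L, so D_c = (0.126/1.64) × 37.36 = 2.870 mg/L.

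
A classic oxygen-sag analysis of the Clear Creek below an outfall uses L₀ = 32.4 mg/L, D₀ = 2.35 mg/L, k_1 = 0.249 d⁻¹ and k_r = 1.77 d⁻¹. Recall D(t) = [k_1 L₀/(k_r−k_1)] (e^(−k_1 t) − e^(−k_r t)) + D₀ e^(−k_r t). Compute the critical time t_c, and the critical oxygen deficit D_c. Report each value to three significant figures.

t_c ≈ 0.905 d; D_c ≈ 3.64 mg/L

At the critical point dD/dt = 0, so k_1 L₀ e^(−k_1 t) = k_r D. Substituting D(t) from the Streeter–Phelps equation and solving for t gives
t_c = ln[(k_r/k_1)(1 − D₀(k_r−k_1)/(k_1 L₀))] / (k_r−k_1).
Here k_r−k_1 = 1.521 d⁻¹ and 1 − D₀(k_r−k_1)/(k_1 L₀) = 1 − 2.35×1.521/(0.249×32.4) = 0.5570, so
t_c = ln(7.108 × 0.5570) / 1.521 = 1.376 / 1.521 = 0.9047 d.
D_c = (k_1/k_r) L₀ e^(−k_1 t_c) = (0.249/1.77) × 32.4 × e^(−0.249×0.9047) = 0.1407 × 32.4 × 0.7983 = 3.639 mg/L.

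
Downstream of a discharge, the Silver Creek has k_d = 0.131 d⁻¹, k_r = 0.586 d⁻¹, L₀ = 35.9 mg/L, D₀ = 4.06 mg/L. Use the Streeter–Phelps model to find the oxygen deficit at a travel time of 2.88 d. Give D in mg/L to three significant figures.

k_d L₀/(k_r−k_d) = 0.131×35.9/(0.586−0.131) = 4.703/0.4550 = 10.34 mg/L.
e^(−k_d t) = e^(−0.131×2.880) = 0.6857; e^(−k_r t) = e^(−0.586×2.880) = 0.1849.
D = 10.34 × (0.6857 − 0.1849) + 4.06 × 0.1849 = 5.176 + 0.7509 = 5.927 mg/L.

D ≈ 5.93 mg/L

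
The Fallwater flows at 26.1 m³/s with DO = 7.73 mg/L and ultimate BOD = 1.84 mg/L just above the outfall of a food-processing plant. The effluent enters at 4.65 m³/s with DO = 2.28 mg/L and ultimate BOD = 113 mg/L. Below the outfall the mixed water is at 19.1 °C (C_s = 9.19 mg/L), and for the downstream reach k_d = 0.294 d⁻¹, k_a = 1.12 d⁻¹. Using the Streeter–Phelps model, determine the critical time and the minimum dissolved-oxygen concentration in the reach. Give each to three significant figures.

Mixed DO = (26.1×7.73 + 4.65×2.28)/(26.1+4.65) = 212.4/30.75 = 6.906 mg/L.
Mixed L₀ = (26.1×1.84 + 4.65×113)/(30.75) = 573.5/30.75 = 18.65 mg/L.
Initial deficit D₀ = C_s − DO₀ = 9.19 − 6.906 = 2.284 mg/L.
t_c = (1/0.8260) ln[(1.12/0.294)(1 − 2.284×0.8260/(0.294×18.65))] = 1.211 × ln(2.499) = 1.109 d.
D_c = (0.294/1.12) × 18.65 × e^(−0.294×1.109) = 0.2625 × 18.65 × 0.7218 = 3.534 mg/L.
Minimum DO = 9.19 − 3.534 = 5.656 mg/L.

t_c ≈ 1.11 d; minimum DO ≈ 5.66 mg/L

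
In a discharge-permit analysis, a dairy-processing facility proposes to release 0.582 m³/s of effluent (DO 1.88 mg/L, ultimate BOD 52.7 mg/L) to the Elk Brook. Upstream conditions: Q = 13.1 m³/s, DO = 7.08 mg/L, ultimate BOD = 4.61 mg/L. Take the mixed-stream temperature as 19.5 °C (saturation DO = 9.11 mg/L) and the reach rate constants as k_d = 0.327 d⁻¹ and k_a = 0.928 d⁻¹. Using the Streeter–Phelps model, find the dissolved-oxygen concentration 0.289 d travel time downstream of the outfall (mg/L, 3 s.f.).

Mixed DO = (13.1×7.08 + 0.582×1.88)/(13.1+0.582) = 93.84/13.68 = 6.859 mg/L.
Mixed L₀ = (13.1×4.61 + 0.582×52.7)/(13.68) = 91.06/13.68 = 6.656 mg/L.
Initial deficit D₀ = C_s − DO₀ = 9.11 − 6.859 = 2.251 mg/L.
D(0.289) = [0.327×6.656/(0.928−0.327)](e^(−0.327×0.289) − e^(−0.928×0.289)) + 2.251 e^(−0.928×0.289)
= 3.621 × (0.9098 − 0.7648) + 2.251 × 0.7648 = 2.247 mg/L.
DO = 9.11 − 2.247 = 6.863 mg/L.

DO ≈ 6.86 mg/L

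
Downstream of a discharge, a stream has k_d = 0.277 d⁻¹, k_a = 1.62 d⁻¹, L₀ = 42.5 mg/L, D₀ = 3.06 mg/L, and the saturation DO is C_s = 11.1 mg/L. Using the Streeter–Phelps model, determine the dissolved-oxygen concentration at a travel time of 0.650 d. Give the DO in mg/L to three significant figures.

k_d L₀/(k_a−k_d) = 0.277×42.5/(1.62−0.277) = 11.77/1.343 = 8.766 mg/L.
e^(−k_d t) = e^(−0.277×0.6500) = 0.8352; e^(−k_a t) = e^(−1.62×0.6500) = 0.3489.
D = 8.766 × (0.8352 − 0.3489) + 3.06 × 0.3489 = 4.263 + 1.068 = 5.331 mg/L.
DO = C_s − D = 11.1 − 5.331 = 5.769 mg/L.

DO ≈ 5.77 mg/L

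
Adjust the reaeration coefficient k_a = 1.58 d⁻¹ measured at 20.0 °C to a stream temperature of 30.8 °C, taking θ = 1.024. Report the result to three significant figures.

k_a(T₂) = k_a(T₁) · θ^(T₂−T₁) = 1.58 × 1.024^(30.8−20.0)
= 1.58 × 1.024^10.8 = 1.58 × 1.292 = 2.041 d⁻¹.

k_a ≈ 2.04 d⁻¹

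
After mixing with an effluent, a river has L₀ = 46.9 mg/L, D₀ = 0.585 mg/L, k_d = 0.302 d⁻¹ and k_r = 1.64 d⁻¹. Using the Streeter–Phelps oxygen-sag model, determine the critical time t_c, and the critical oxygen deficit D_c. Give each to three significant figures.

t_c ≈ 1.22 d; D_c ≈ 5.97 mg/L

With k_r/k_d = 5.430 and 1 − D₀(k_r−k_d)/(k_d L₀) = 0.9447,
t_c = ln(5.430 × 0.9447) / (1.64 − 0.302) = ln(5.130) / 1.338 = 1.635/1.338 = 1.222 d.
L(t_c) = L₀ e^(−k_d t_c) = 46.9 × 0.6914 = 32.43 mg/L, and at the critical point k_r D_c = k_d L, so D_c = (0.302/1.64) × 32.43 = 5.971 mg/L.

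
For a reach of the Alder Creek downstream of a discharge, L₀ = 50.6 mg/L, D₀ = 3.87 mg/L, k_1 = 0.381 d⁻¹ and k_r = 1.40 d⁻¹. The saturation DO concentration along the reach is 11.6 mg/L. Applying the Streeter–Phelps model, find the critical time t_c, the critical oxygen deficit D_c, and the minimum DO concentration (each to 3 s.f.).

t_c = [1/(k_r−k_1)] ln[(k_r/k_1)(1 − D₀(k_r−k_1)/(k_1 L₀))]
= [1/(1.40−0.381)] ln[(1.40/0.381)(1 − 3.87×1.019/(0.381×50.6))]
= (1/1.019) ln[3.675 × 0.7954] = 0.9814 × ln(2.923) = 0.9814 × 1.073 = 1.053 d.
L(t_c) = L₀ e^(−k_1 t_c) = 50.6 × 0.6696 = 33.88 mg/L, and at the critical point k_r D_c = k_1 L, so D_c = (0.381/1.40) × 33.88 = 9.221 mg/L.
Minimum DO = C_s − D_c = 11.6 − 9.221 = 2.379 mg/L.

t_c ≈ 1.05 d; D_c ≈ 9.22 mg/L; min DO ≈ 2.38 mg/L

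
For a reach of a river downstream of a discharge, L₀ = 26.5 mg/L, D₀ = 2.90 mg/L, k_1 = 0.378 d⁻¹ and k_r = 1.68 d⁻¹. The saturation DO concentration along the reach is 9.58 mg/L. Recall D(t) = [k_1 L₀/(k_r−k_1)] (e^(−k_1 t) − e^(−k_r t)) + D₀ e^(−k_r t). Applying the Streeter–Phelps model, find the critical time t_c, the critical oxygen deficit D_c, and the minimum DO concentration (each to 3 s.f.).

t_c = [1/(k_r−k_1)] ln[(k_r/k_1)(1 − D₀(k_r−k_1)/(k_1 L₀))]
= [1/(1.68−0.378)] ln[(1.68/0.378)(1 − 2.90×1.302/(0.378×26.5))]
= (1/1.302) ln[4.444 × 0.6231] = 0.7680 × ln(2.769) = 0.7680 × 1.019 = 0.7823 d.
D_c = (k_1/k_r) L₀ e^(−k_1 t_c) = (0.378/1.68) × 26.5 × e^(−0.378×0.7823) = 0.2250 × 26.5 × 0.7440 = 4.436 mg/L.
Minimum DO = C_s − D_c = 9.58 − 4.436 = 5.144 mg/L.

t_c ≈ 0.782 d; D_c ≈ 4.44 mg/L; min DO ≈ 5.14 mg/L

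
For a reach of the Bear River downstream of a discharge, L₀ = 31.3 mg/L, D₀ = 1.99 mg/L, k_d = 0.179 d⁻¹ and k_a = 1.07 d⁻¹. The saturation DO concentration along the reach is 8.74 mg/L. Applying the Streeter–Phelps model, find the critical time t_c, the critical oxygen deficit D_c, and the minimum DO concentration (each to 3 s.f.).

t_c ≈ 1.58 d; D_c ≈ 3.95 mg/L; min DO ≈ 4.79 mg/L

t_c = [1/(k_a−k_d)] ln[(k_a/k_d)(1 − D₀(k_a−k_d)/(k_d L₀))]
= [1/(1.07−0.179)] ln[(1.07/0.179)(1 − 1.99×0.8910/(0.179×31.3))]
= (1/0.8910) ln[5.978 × 0.6835] = 1.122 × ln(4.086) = 1.122 × 1.408 = 1.580 d.
L(t_c) = L₀ e^(−k_d t_c) = 31.3 × 0.7537 = 23.59 mg/L, and at the critical point k_a D_c = k_d L, so D_c = (0.179/1.07) × 23.59 = 3.946 mg/L.
Minimum DO = C_s − D_c = 8.74 − 3.946 = 4.794 mg/L.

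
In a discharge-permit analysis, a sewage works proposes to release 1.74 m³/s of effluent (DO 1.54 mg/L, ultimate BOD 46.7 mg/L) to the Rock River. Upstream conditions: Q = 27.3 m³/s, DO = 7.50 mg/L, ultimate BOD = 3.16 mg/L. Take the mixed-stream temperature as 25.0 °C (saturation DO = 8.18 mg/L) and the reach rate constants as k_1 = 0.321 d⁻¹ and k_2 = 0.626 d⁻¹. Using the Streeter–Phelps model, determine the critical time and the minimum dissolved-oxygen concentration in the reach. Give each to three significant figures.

t_c ≈ 1.58 d; minimum DO ≈ 6.40 mg/L

Mixed DO = (27.3×7.50 + 1.74×1.54)/(27.3+1.74) = 207.4/29.04 = 7.143 mg/L.
Mixed L₀ = (27.3×3.16 + 1.74×46.7)/(29.04) = 167.5/29.04 = 5.769 mg/L.
Initial deficit D₀ = C_s − DO₀ = 8.18 − 7.143 = 1.037 mg/L.
t_c = (1/0.3050) ln[(0.626/0.321)(1 − 1.037×0.3050/(0.321×5.769))] = 3.279 × ln(1.617) = 1.576 d.
D_c = (0.321/0.626) × 5.769 × e^(−0.321×1.576) = 0.5128 × 5.769 × 0.6030 = 1.784 mg/L.
Minimum DO = 8.18 − 1.784 = 6.396 mg/L.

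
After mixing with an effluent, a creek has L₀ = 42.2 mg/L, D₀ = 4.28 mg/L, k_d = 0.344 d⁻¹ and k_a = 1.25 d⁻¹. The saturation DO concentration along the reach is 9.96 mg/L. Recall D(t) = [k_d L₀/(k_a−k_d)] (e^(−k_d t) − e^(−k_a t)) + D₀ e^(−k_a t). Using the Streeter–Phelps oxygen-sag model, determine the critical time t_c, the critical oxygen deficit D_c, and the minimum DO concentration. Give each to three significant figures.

t_c ≈ 1.08 d; D_c ≈ 8.01 mg/L; min DO ≈ 1.95 mg/L

With k_a/k_d = 3.634 and 1 − D₀(k_a−k_d)/(k_d L₀) = 0.7329,
t_c = ln(3.634 × 0.7329) / (1.25 − 0.344) = ln(2.663) / 0.9060 = 0.9795/0.9060 = 1.081 d.
D_c = (k_d/k_a) L₀ e^(−k_d t_c) = (0.344/1.25) × 42.2 × e^(−0.344×1.081) = 0.2752 × 42.2 × 0.6894 = 8.007 mg/L.
Minimum DO = C_s − D_c = 9.96 − 8.007 = 1.953 mg/L.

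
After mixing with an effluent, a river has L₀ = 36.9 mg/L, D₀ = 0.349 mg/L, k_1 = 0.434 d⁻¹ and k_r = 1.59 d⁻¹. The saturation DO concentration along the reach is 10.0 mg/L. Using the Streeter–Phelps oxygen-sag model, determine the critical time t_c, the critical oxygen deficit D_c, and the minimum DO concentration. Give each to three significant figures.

At the critical point dD/dt = 0, so k_1 L₀ e^(−k_1 t) = k_r D. Substituting D(t) from the Streeter–Phelps equation and solving for t gives
t_c = ln[(k_r/k_1)(1 − D₀(k_r−k_1)/(k_1 L₀))] / (k_r−k_1).
Here k_r−k_1 = 1.156 d⁻¹ and 1 − D₀(k_r−k_1)/(k_1 L₀) = 1 − 0.349×1.156/(0.434×36.9) = 0.9748, so
t_c = ln(3.664 × 0.9748) / 1.156 = 1.273 / 1.156 = 1.101 d.
L(t_c) = L₀ e^(−k_1 t_c) = 36.9 × 0.6201 = 22.88 mg/L, and at the critical point k_r D_c = k_1 L, so D_c = (0.434/1.59) × 22.88 = 6.246 mg/L.
Minimum DO = C_s − D_c = 10.0 − 6.246 = 3.754 mg/L.

t_c ≈ 1.10 d; D_c ≈ 6.25 mg/L; min DO ≈ 3.75 mg/L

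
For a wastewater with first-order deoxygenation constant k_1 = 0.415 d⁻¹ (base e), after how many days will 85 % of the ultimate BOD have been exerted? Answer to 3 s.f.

t ≈ 4.57 d

y/L₀ = 1 − e^(−k_1 t) = 0.85 ⇒ e^(−k_1 t) = 0.150
t = −ln(0.150) / 0.415 = 1.897 / 0.415 = 4.571 d.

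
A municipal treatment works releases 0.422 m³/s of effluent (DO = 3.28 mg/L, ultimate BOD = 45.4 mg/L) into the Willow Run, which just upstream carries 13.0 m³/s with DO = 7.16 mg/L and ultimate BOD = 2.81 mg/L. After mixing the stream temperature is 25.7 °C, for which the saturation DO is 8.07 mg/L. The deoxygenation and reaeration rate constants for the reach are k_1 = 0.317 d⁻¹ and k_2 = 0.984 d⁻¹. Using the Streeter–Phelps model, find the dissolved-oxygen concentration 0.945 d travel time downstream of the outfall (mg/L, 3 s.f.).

Mixed DO = (13.0×7.16 + 0.422×3.28)/(13.0+0.422) = 94.46/13.42 = 7.038 mg/L.
Mixed L₀ = (13.0×2.81 + 0.422×45.4)/(13.42) = 55.69/13.42 = 4.149 mg/L.
Initial deficit D₀ = C_s − DO₀ = 8.07 − 7.038 = 1.032 mg/L.
D(0.945) = [0.317×4.149/(0.984−0.317)](e^(−0.317×0.945) − e^(−0.984×0.945)) + 1.032 e^(−0.984×0.945)
= 1.972 × (0.7411 − 0.3946) + 1.032 × 0.3946 = 1.091 mg/L.
DO = 8.07 − 1.091 = 6.979 mg/L.

DO ≈ 6.98 mg/L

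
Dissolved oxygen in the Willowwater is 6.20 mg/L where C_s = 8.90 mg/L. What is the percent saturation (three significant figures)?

69.7 % saturation

% saturation = C/C_s × 100 = 6.20/8.90 × 100 = 69.7 %.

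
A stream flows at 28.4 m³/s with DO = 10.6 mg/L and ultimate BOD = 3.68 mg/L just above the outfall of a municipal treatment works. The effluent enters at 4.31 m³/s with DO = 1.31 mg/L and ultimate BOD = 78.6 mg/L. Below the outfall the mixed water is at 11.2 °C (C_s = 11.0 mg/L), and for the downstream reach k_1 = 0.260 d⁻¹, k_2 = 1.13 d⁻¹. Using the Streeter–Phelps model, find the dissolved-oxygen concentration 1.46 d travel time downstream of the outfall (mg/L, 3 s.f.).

Mixed DO = (28.4×10.6 + 4.31×1.31)/(28.4+4.31) = 306.7/32.71 = 9.376 mg/L.
Mixed L₀ = (28.4×3.68 + 4.31×78.6)/(32.71) = 443.3/32.71 = 13.55 mg/L.
Initial deficit D₀ = C_s − DO₀ = 11.0 − 9.376 = 1.624 mg/L.
D(1.46) = [0.260×13.55/(1.13−0.260)](e^(−0.260×1.46) − e^(−1.13×1.46)) + 1.624 e^(−1.13×1.46)
= 4.050 × (0.6841 − 0.1921) + 1.624 × 0.1921 = 2.305 mg/L.
DO = 11.0 − 2.305 = 8.695 mg/L.

DO ≈ 8.70 mg/L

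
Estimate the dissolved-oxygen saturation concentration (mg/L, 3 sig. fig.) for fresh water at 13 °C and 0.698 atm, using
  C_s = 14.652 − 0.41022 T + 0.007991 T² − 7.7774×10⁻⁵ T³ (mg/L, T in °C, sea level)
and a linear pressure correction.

At sea level: C_s = 14.652 − 0.41022×13 + 0.007991×13² − 7.7774×10⁻⁵×13³ = 10.50 mg/L.
Pressure correction: C_s' = 10.50 × 0.698 = 7.328 mg/L.

C_s ≈ 7.33 mg/L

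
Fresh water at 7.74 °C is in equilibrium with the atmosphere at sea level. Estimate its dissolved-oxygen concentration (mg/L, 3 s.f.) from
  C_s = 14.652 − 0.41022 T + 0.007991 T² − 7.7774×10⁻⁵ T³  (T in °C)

C_s = 14.652 − 0.41022×7.74 + 0.007991×7.74² − 7.7774×10⁻⁵×7.74³ = 11.92 mg/L.

C_s ≈ 11.9 mg/L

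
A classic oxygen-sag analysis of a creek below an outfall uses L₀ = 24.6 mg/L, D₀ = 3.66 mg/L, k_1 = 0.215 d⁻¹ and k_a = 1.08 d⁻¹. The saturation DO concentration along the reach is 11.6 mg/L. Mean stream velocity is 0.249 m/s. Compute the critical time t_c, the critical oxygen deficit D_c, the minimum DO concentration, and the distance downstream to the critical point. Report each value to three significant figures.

With k_a/k_1 = 5.023 and 1 − D₀(k_a−k_1)/(k_1 L₀) = 0.4014,
t_c = ln(5.023 × 0.4014) / (1.08 − 0.215) = ln(2.016) / 0.8650 = 0.7013/0.8650 = 0.8108 d.
L(t_c) = L₀ e^(−k_1 t_c) = 24.6 × 0.8400 = 20.66 mg/L, and at the critical point k_a D_c = k_1 L, so D_c = (0.215/1.08) × 20.66 = 4.114 mg/L.
Minimum DO = C_s − D_c = 11.6 − 4.114 = 7.486 mg/L.
x_c = v t_c = 0.249 m/s × 0.8108 d × 86400 s/d = 17440 m ≈ 17.4 km.

t_c ≈ 0.811 d; D_c ≈ 4.11 mg/L; min DO ≈ 7.49 mg/L; x_c ≈ 17.4 km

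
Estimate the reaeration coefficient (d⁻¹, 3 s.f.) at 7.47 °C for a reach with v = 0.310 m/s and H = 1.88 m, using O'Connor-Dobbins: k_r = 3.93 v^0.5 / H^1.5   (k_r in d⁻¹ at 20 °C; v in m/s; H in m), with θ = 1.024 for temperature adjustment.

k_r(20) = 3.93 × 0.310^0.5 / 1.88^1.5 = 3.93 × 0.5568 / 2.578 = 0.8489 d⁻¹.
k_r(7.47) = 0.8489 × 1.024^(7.47−20) = 0.8489 × 0.7429 = 0.6306 d⁻¹.

k_r ≈ 0.631 d⁻¹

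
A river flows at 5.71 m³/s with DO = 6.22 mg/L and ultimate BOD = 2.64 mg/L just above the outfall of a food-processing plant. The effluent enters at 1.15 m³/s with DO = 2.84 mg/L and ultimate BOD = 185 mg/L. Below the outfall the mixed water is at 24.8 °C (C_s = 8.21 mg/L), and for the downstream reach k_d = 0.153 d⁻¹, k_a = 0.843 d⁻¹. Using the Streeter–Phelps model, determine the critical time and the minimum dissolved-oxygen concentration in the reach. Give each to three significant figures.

t_c ≈ 1.86 d; minimum DO ≈ 3.67 mg/L

Mixed DO = (5.71×6.22 + 1.15×2.84)/(5.71+1.15) = 38.78/6.860 = 5.653 mg/L.
Mixed L₀ = (5.71×2.64 + 1.15×185)/(6.860) = 227.8/6.860 = 33.21 mg/L.
Initial deficit D₀ = C_s − DO₀ = 8.21 − 5.653 = 2.557 mg/L.
t_c = (1/0.6900) ln[(0.843/0.153)(1 − 2.557×0.6900/(0.153×33.21))] = 1.449 × ln(3.597) = 1.855 d.
D_c = (0.153/0.843) × 33.21 × e^(−0.153×1.855) = 0.1815 × 33.21 × 0.7529 = 4.538 mg/L.
Minimum DO = 8.21 − 4.538 = 3.672 mg/L.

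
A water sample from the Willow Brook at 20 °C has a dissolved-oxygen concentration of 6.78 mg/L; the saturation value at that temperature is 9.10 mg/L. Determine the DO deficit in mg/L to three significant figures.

D ≈ 2.32 mg/L

D = C_s − C = 9.10 − 6.78 = 2.32 mg/L.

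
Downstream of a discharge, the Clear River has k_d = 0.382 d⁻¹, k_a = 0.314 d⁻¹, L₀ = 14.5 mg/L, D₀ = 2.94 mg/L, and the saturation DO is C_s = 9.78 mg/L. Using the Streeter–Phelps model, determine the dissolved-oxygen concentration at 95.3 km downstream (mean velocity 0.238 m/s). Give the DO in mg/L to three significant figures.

DO ≈ 3.96 mg/L

Travel time t = x/v = 95.3 km / (0.238 m/s) = 95300 m / 0.238 m/s = 400400 s = 4.634 d.
k_d L₀/(k_a−k_d) = 0.382×14.5/(0.314−0.382) = 5.539/-0.06800 = -81.46 mg/L.
e^(−k_d t) = e^(−0.382×4.634) = 0.1703; e^(−k_a t) = e^(−0.314×4.634) = 0.2333.
D = -81.46 × (0.1703 − 0.2333) + 2.94 × 0.2333 = 5.138 + 0.6860 = 5.824 mg/L.
DO = C_s − D = 9.78 − 5.824 = 3.956 mg/L.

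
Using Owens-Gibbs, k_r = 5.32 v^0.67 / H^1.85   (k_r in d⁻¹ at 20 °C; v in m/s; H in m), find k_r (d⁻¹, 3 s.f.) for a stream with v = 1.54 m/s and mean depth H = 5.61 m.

k_r = 5.32 × 1.54^0.67 / 5.61^1.85 = 5.32 × 1.335 / 24.30 = 0.2924 d⁻¹.

k_r ≈ 0.292 d⁻¹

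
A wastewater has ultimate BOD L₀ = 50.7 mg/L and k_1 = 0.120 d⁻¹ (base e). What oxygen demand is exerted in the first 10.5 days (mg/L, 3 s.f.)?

y ≈ 36.3 mg/L

y_t = L₀(1 − e^(−k_1 t)) = 50.7 × (1 − e^(−0.120×10.5))
= 50.7 × (1 − 0.2837) = 50.7 × 0.7163 = 36.32 mg/L.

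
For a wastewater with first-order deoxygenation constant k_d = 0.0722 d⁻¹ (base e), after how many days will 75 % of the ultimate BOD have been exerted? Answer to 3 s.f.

t ≈ 19.2 d

y/L₀ = 1 − e^(−k_d t) = 0.75 ⇒ e^(−k_d t) = 0.250
t = −ln(0.250) / 0.0722 = 1.386 / 0.0722 = 19.20 d.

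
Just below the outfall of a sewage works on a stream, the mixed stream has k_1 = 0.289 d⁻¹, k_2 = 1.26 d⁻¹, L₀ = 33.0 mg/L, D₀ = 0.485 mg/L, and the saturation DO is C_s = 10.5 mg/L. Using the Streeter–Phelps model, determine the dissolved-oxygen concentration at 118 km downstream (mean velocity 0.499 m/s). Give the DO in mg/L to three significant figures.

DO ≈ 6.34 mg/L

Travel time t = x/v = 118 km / (0.499 m/s) = 118000 m / 0.499 m/s = 236500 s = 2.737 d.
k_1 L₀/(k_2−k_1) = 0.289×33.0/(1.26−0.289) = 9.537/0.9710 = 9.822 mg/L.
e^(−k_1 t) = e^(−0.289×2.737) = 0.4534; e^(−k_2 t) = e^(−1.26×2.737) = 0.03179.
D = 9.822 × (0.4534 − 0.03179) + 0.485 × 0.03179 = 4.141 + 0.01542 = 4.156 mg/L.
DO = C_s − D = 10.5 − 4.156 = 6.344 mg/L.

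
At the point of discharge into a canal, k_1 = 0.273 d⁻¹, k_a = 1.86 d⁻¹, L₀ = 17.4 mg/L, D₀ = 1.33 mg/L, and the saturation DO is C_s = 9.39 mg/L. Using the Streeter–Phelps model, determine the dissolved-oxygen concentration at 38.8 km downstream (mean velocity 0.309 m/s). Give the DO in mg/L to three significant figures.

DO ≈ 7.49 mg/L

Travel time t = x/v = 38.8 km / (0.309 m/s) = 38800 m / 0.309 m/s = 125600 s = 1.453 d.
k_1 L₀/(k_a−k_1) = 0.273×17.4/(1.86−0.273) = 4.750/1.587 = 2.993 mg/L.
e^(−k_1 t) = e^(−0.273×1.453) = 0.6725; e^(−k_a t) = e^(−1.86×1.453) = 0.06699.
D = 2.993 × (0.6725 − 0.06699) + 1.33 × 0.06699 = 1.812 + 0.08910 = 1.901 mg/L.
DO = C_s − D = 9.39 − 1.901 = 7.489 mg/L.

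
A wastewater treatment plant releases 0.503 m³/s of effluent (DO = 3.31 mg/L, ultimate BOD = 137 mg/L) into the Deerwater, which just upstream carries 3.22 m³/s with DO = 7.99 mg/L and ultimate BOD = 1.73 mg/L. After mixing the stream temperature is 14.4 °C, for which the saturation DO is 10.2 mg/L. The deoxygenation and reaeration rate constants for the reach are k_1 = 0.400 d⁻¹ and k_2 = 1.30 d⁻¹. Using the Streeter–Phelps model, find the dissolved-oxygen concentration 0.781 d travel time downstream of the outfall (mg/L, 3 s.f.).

DO ≈ 5.89 mg/L

Mixed DO = (3.22×7.99 + 0.503×3.31)/(3.22+0.503) = 27.39/3.723 = 7.358 mg/L.
Mixed L₀ = (3.22×1.73 + 0.503×137)/(3.723) = 74.48/3.723 = 20.01 mg/L.
Initial deficit D₀ = C_s − DO₀ = 10.2 − 7.358 = 2.842 mg/L.
D(0.781) = [0.400×20.01/(1.30−0.400)](e^(−0.400×0.781) − e^(−1.30×0.781)) + 2.842 e^(−1.30×0.781)
= 8.891 × (0.7317 − 0.3623) + 2.842 × 0.3623 = 4.314 mg/L.
DO = 10.2 − 4.314 = 5.886 mg/L.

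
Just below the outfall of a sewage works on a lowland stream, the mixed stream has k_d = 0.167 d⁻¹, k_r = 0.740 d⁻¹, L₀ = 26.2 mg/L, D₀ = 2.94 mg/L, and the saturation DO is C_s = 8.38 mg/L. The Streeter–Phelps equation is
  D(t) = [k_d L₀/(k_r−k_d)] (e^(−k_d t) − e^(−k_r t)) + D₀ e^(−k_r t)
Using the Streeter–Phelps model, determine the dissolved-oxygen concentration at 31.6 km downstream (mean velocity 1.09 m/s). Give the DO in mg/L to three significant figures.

Travel time t = x/v = 31.6 km / (1.09 m/s) = 31600 m / 1.09 m/s = 28990 s = 0.3355 d.
k_d L₀/(k_r−k_d) = 0.167×26.2/(0.740−0.167) = 4.375/0.5730 = 7.636 mg/L.
e^(−k_d t) = e^(−0.167×0.3355) = 0.9455; e^(−k_r t) = e^(−0.740×0.3355) = 0.7801.
D = 7.636 × (0.9455 − 0.7801) + 2.94 × 0.7801 = 1.263 + 2.294 = 3.556 mg/L.
DO = C_s − D = 8.38 − 3.556 = 4.824 mg/L.

DO ≈ 4.82 mg/L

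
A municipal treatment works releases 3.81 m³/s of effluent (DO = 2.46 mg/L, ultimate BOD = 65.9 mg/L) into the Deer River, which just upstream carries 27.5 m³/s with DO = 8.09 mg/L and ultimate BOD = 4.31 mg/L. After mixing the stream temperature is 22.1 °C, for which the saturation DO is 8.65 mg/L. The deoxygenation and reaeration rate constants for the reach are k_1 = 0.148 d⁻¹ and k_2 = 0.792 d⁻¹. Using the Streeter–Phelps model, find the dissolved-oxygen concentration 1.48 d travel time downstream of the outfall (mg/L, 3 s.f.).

Mixed DO = (27.5×8.09 + 3.81×2.46)/(27.5+3.81) = 231.8/31.31 = 7.405 mg/L.
Mixed L₀ = (27.5×4.31 + 3.81×65.9)/(31.31) = 369.6/31.31 = 11.80 mg/L.
Initial deficit D₀ = C_s − DO₀ = 8.65 − 7.405 = 1.245 mg/L.
D(1.48) = [0.148×11.80/(0.792−0.148)](e^(−0.148×1.48) − e^(−0.792×1.48)) + 1.245 e^(−0.792×1.48)
= 2.713 × (0.8033 − 0.3097) + 1.245 × 0.3097 = 1.725 mg/L.
DO = 8.65 − 1.725 = 6.925 mg/L.

DO ≈ 6.93 mg/L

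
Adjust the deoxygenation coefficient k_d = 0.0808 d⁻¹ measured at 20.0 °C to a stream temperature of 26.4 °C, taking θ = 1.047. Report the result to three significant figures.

k_d(T₂) = k_d(T₁) · θ^(T₂−T₁) = 0.0808 × 1.047^(26.4−20.0)
= 0.0808 × 1.047^6.40 = 0.0808 × 1.342 = 0.1084 d⁻¹.

k_d ≈ 0.108 d⁻¹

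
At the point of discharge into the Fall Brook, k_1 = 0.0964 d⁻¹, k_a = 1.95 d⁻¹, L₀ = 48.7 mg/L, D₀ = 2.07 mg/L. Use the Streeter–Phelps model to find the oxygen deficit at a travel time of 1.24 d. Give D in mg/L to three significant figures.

D ≈ 2.21 mg/L

k_1 L₀/(k_a−k_1) = 0.0964×48.7/(1.95−0.0964) = 4.695/1.854 = 2.533 mg/L.
e^(−k_1 t) = e^(−0.0964×1.240) = 0.8873; e^(−k_a t) = e^(−1.95×1.240) = 0.08910.
D = 2.533 × (0.8873 − 0.08910) + 2.07 × 0.08910 = 2.022 + 0.1844 = 2.206 mg/L.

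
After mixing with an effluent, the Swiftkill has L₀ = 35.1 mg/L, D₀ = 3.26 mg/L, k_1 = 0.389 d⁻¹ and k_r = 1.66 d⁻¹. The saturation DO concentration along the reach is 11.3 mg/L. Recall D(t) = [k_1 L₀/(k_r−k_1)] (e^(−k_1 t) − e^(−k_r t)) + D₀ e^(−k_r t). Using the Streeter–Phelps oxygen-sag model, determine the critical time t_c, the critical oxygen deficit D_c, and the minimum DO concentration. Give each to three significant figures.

t_c = [1/(k_r−k_1)] ln[(k_r/k_1)(1 − D₀(k_r−k_1)/(k_1 L₀))]
= [1/(1.66−0.389)] ln[(1.66/0.389)(1 − 3.26×1.271/(0.389×35.1))]
= (1/1.271) ln[4.267 × 0.6965] = 0.7868 × ln(2.972) = 0.7868 × 1.089 = 0.8571 d.
D_c = (k_1/k_r) L₀ e^(−k_1 t_c) = (0.389/1.66) × 35.1 × e^(−0.389×0.8571) = 0.2343 × 35.1 × 0.7165 = 5.893 mg/L.
Minimum DO = C_s − D_c = 11.3 − 5.893 = 5.407 mg/L.

t_c ≈ 0.857 d; D_c ≈ 5.89 mg/L; min DO ≈ 5.41 mg/L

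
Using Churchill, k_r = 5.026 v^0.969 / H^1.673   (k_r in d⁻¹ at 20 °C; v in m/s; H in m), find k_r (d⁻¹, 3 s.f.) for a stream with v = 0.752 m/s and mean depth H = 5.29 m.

k_r = 5.026 × 0.752^0.969 / 5.29^1.673 = 5.026 × 0.7587 / 16.23 = 0.2349 d⁻¹.

k_r ≈ 0.235 d⁻¹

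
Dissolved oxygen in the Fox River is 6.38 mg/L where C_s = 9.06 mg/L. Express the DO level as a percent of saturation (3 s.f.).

% saturation = C/C_s × 100 = 6.38/9.06 × 100 = 70.4 %.

70.4 % saturation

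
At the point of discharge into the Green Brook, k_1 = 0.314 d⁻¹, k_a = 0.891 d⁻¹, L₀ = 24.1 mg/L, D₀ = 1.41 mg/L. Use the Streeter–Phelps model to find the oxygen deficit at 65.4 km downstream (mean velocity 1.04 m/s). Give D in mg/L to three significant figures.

Travel time t = x/v = 65.4 km / (1.04 m/s) = 65400 m / 1.04 m/s = 62880 s = 0.7278 d.
k_1 L₀/(k_a−k_1) = 0.314×24.1/(0.891−0.314) = 7.567/0.5770 = 13.12 mg/L.
e^(−k_1 t) = e^(−0.314×0.7278) = 0.7957; e^(−k_a t) = e^(−0.891×0.7278) = 0.5228.
D = 13.12 × (0.7957 − 0.5228) + 1.41 × 0.5228 = 3.579 + 0.7372 = 4.316 mg/L.

D ≈ 4.32 mg/L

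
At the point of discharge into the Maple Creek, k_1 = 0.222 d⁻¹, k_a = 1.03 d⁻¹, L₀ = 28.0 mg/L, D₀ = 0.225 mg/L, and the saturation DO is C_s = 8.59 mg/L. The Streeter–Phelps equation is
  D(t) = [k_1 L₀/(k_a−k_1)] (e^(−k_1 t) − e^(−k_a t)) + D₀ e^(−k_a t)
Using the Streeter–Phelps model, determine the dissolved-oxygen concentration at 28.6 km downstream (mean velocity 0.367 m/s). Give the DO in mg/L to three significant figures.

Travel time t = x/v = 28.6 km / (0.367 m/s) = 28600 m / 0.367 m/s = 77930 s = 0.9020 d.
k_1 L₀/(k_a−k_1) = 0.222×28.0/(1.03−0.222) = 6.216/0.8080 = 7.693 mg/L.
e^(−k_1 t) = e^(−0.222×0.9020) = 0.8185; e^(−k_a t) = e^(−1.03×0.9020) = 0.3949.
D = 7.693 × (0.8185 − 0.3949) + 0.225 × 0.3949 = 3.259 + 0.08886 = 3.348 mg/L.
DO = C_s − D = 8.59 − 3.348 = 5.242 mg/L.

DO ≈ 5.24 mg/L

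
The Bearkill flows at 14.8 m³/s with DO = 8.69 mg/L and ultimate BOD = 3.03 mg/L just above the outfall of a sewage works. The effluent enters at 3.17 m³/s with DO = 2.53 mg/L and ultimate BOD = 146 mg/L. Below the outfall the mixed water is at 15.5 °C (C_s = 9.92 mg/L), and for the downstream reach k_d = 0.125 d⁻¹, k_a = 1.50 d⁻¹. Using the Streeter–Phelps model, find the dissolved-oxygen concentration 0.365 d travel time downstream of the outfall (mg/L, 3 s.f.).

Mixed DO = (14.8×8.69 + 3.17×2.53)/(14.8+3.17) = 136.6/17.97 = 7.603 mg/L.
Mixed L₀ = (14.8×3.03 + 3.17×146)/(17.97) = 507.7/17.97 = 28.25 mg/L.
Initial deficit D₀ = C_s − DO₀ = 9.92 − 7.603 = 2.317 mg/L.
D(0.365) = [0.125×28.25/(1.50−0.125)](e^(−0.125×0.365) − e^(−1.50×0.365)) + 2.317 e^(−1.50×0.365)
= 2.568 × (0.9554 − 0.5784) + 2.317 × 0.5784 = 2.308 mg/L.
DO = 9.92 − 2.308 = 7.612 mg/L.

DO ≈ 7.61 mg/L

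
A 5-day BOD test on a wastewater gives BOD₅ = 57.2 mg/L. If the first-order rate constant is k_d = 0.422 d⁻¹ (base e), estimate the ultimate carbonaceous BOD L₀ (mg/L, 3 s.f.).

L₀ ≈ 65.1 mg/L

BOD₅ = L₀(1 − e^(−5k_d)) ⇒ L₀ = BOD₅ / (1 − e^(−5×0.422))
= 57.2 / (1 − 0.1212) = 57.2 / 0.8788 = 65.09 mg/L.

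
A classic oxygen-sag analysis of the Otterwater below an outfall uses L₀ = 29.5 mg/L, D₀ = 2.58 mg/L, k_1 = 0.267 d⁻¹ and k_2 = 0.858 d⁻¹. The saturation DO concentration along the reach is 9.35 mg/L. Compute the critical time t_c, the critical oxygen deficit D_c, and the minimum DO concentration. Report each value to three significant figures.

t_c ≈ 1.61 d; D_c ≈ 5.97 mg/L; min DO ≈ 3.38 mg/L

t_c = [1/(k_2−k_1)] ln[(k_2/k_1)(1 − D₀(k_2−k_1)/(k_1 L₀))]
= [1/(0.858−0.267)] ln[(0.858/0.267)(1 − 2.58×0.5910/(0.267×29.5))]
= (1/0.5910) ln[3.213 × 0.8064] = 1.692 × ln(2.591) = 1.692 × 0.9522 = 1.611 d.
L(t_c) = L₀ e^(−k_1 t_c) = 29.5 × 0.6504 = 19.19 mg/L, and at the critical point k_2 D_c = k_1 L, so D_c = (0.267/0.858) × 19.19 = 5.971 mg/L.
Minimum DO = C_s − D_c = 9.35 − 5.971 = 3.379 mg/L.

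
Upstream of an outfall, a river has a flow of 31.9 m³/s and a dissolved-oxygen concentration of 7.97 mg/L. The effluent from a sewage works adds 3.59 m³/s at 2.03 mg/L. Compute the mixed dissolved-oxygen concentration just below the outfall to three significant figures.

7.37 mg/L

Flow-weighted mixing: C = (Q_r C_r + Q_w C_w)/(Q_r + Q_w)
= (31.9×7.97 + 3.59×2.03)/(31.9 + 3.59) = 261.5/35.49 = 7.369 mg/L.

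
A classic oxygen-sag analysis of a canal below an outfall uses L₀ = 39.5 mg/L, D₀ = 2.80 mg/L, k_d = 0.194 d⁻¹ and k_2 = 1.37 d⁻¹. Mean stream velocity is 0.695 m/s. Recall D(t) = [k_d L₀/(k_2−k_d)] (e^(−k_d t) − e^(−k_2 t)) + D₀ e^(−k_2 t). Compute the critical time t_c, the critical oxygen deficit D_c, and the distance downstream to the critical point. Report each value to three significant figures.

t_c ≈ 1.18 d; D_c ≈ 4.44 mg/L; x_c ≈ 71.1 km

At the critical point dD/dt = 0, so k_d L₀ e^(−k_d t) = k_2 D. Substituting D(t) from the Streeter–Phelps equation and solving for t gives
t_c = ln[(k_2/k_d)(1 − D₀(k_2−k_d)/(k_d L₀))] / (k_2−k_d).
Here k_2−k_d = 1.176 d⁻¹ and 1 − D₀(k_2−k_d)/(k_d L₀) = 1 − 2.80×1.176/(0.194×39.5) = 0.5703, so
t_c = ln(7.062 × 0.5703) / 1.176 = 1.393 / 1.176 = 1.185 d.
D_c = (k_d/k_2) L₀ e^(−k_d t_c) = (0.194/1.37) × 39.5 × e^(−0.194×1.185) = 0.1416 × 39.5 × 0.7947 = 4.445 mg/L.
x_c = v t_c = 0.695 m/s × 1.185 d × 86400 s/d = 71130 m ≈ 71.1 km.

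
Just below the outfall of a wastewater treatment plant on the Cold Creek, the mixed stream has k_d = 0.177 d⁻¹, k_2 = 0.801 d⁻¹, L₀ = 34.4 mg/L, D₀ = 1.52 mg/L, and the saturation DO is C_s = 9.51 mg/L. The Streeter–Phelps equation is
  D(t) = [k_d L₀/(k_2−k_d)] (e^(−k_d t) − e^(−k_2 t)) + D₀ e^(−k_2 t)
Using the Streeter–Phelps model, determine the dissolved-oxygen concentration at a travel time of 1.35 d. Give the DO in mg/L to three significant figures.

DO ≈ 4.62 mg/L

k_d L₀/(k_2−k_d) = 0.177×34.4/(0.801−0.177) = 6.089/0.6240 = 9.758 mg/L.
e^(−k_d t) = e^(−0.177×1.350) = 0.7875; e^(−k_2 t) = e^(−0.801×1.350) = 0.3391.
D = 9.758 × (0.7875 − 0.3391) + 1.52 × 0.3391 = 4.375 + 0.5155 = 4.890 mg/L.
DO = C_s − D = 9.51 − 4.890 = 4.620 mg/L.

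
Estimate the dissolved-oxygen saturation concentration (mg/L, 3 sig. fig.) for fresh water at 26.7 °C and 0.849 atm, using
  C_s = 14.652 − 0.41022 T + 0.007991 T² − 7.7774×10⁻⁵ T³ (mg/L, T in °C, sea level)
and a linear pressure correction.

C_s ≈ 6.72 mg/L

At sea level: C_s = 14.652 − 0.41022×26.7 + 0.007991×26.7² − 7.7774×10⁻⁵×26.7³ = 7.915 mg/L.
Pressure correction: C_s' = 7.915 × 0.849 = 6.720 mg/L.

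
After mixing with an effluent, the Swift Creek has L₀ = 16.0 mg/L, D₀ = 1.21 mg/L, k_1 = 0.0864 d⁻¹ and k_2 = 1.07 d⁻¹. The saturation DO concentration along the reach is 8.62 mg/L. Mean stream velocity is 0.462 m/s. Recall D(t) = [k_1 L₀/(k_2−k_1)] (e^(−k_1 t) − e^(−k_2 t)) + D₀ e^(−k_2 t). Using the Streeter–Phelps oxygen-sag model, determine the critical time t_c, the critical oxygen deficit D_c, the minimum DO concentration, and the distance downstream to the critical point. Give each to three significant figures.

With k_2/k_1 = 12.38 and 1 − D₀(k_2−k_1)/(k_1 L₀) = 0.1391,
t_c = ln(12.38 × 0.1391) / (1.07 − 0.0864) = ln(1.722) / 0.9836 = 0.5436/0.9836 = 0.5527 d.
L(t_c) = L₀ e^(−k_1 t_c) = 16.0 × 0.9534 = 15.25 mg/L, and at the critical point k_2 D_c = k_1 L, so D_c = (0.0864/1.07) × 15.25 = 1.232 mg/L.
Minimum DO = C_s − D_c = 8.62 − 1.232 = 7.388 mg/L.
x_c = v t_c = 0.462 m/s × 0.5527 d × 86400 s/d = 22060 m ≈ 22.1 km.

t_c ≈ 0.553 d; D_c ≈ 1.23 mg/L; min DO ≈ 7.39 mg/L; x_c ≈ 22.1 km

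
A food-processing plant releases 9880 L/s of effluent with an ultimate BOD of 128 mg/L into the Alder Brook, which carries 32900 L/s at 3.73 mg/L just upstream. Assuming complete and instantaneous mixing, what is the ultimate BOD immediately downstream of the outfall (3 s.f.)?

Flow-weighted mixing: C = (Q_r C_r + Q_w C_w)/(Q_r + Q_w)
= (32900×3.73 + 9880×128)/(32900 + 9880) = 1.387×10^6/42780 = 32.43 mg/L.

32.4 mg/L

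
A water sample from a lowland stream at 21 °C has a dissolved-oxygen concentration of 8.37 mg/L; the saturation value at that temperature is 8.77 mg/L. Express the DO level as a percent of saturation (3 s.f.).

95.4 % saturation

% saturation = C/C_s × 100 = 8.37/8.77 × 100 = 95.4 %.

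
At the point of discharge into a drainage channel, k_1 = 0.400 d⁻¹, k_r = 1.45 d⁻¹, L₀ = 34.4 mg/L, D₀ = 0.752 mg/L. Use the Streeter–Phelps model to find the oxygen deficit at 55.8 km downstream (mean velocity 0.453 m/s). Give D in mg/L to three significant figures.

D ≈ 5.85 mg/L

Travel time t = x/v = 55.8 km / (0.453 m/s) = 55800 m / 0.453 m/s = 123200 s = 1.426 d.
k_1 L₀/(k_r−k_1) = 0.400×34.4/(1.45−0.400) = 13.76/1.050 = 13.10 mg/L.
e^(−k_1 t) = e^(−0.400×1.426) = 0.5654; e^(−k_r t) = e^(−1.45×1.426) = 0.1265.
D = 13.10 × (0.5654 − 0.1265) + 0.752 × 0.1265 = 5.751 + 0.09515 = 5.846 mg/L.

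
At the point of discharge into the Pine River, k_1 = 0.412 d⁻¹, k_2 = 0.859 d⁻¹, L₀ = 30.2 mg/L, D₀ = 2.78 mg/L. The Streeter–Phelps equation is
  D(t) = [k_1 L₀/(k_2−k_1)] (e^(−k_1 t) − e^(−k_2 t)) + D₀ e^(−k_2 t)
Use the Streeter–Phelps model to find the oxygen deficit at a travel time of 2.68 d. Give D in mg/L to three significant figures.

D ≈ 6.72 mg/L

k_1 L₀/(k_2−k_1) = 0.412×30.2/(0.859−0.412) = 12.44/0.4470 = 27.84 mg/L.
e^(−k_1 t) = e^(−0.412×2.680) = 0.3315; e^(−k_2 t) = e^(−0.859×2.680) = 0.1000.
D = 27.84 × (0.3315 − 0.1000) + 2.78 × 0.1000 = 6.442 + 0.2781 = 6.720 mg/L.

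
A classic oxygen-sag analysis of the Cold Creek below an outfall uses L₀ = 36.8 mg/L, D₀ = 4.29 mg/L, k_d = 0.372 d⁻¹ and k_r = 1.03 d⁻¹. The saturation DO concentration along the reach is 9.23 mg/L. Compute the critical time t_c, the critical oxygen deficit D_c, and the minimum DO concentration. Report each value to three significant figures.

t_c ≈ 1.20 d; D_c ≈ 8.52 mg/L; min DO ≈ 0.715 mg/L

At the critical point dD/dt = 0, so k_d L₀ e^(−k_d t) = k_r D. Substituting D(t) from the Streeter–Phelps equation and solving for t gives
t_c = ln[(k_r/k_d)(1 − D₀(k_r−k_d)/(k_d L₀))] / (k_r−k_d).
Here k_r−k_d = 0.6580 d⁻¹ and 1 − D₀(k_r−k_d)/(k_d L₀) = 1 − 4.29×0.6580/(0.372×36.8) = 0.7938, so
t_c = ln(2.769 × 0.7938) / 0.6580 = 0.7875 / 0.6580 = 1.197 d.
L(t_c) = L₀ e^(−k_d t_c) = 36.8 × 0.6407 = 23.58 mg/L, and at the critical point k_r D_c = k_d L, so D_c = (0.372/1.03) × 23.58 = 8.515 mg/L.
Minimum DO = C_s − D_c = 9.23 − 8.515 = 0.7147 mg/L.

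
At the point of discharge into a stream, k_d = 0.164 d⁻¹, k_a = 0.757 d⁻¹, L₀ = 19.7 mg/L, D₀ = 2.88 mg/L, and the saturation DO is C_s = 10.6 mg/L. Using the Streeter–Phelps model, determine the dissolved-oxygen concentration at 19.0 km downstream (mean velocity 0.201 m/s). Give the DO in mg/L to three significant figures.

DO ≈ 7.17 mg/L

Travel time t = x/v = 19.0 km / (0.201 m/s) = 19000 m / 0.201 m/s = 94530 s = 1.094 d.
k_d L₀/(k_a−k_d) = 0.164×19.7/(0.757−0.164) = 3.231/0.5930 = 5.448 mg/L.
e^(−k_d t) = e^(−0.164×1.094) = 0.8357; e^(−k_a t) = e^(−0.757×1.094) = 0.4368.
D = 5.448 × (0.8357 − 0.4368) + 2.88 × 0.4368 = 2.173 + 1.258 = 3.431 mg/L.
DO = C_s − D = 10.6 − 3.431 = 7.169 mg/L.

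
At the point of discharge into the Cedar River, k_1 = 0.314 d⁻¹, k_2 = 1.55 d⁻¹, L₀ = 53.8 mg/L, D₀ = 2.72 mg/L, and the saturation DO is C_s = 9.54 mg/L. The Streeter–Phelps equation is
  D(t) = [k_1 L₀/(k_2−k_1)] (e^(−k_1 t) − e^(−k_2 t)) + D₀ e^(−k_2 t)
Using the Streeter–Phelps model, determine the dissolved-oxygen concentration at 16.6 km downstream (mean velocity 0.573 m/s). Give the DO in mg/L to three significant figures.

Travel time t = x/v = 16.6 km / (0.573 m/s) = 16600 m / 0.573 m/s = 28970 s = 0.3353 d.
k_1 L₀/(k_2−k_1) = 0.314×53.8/(1.55−0.314) = 16.89/1.236 = 13.67 mg/L.
e^(−k_1 t) = e^(−0.314×0.3353) = 0.9001; e^(−k_2 t) = e^(−1.55×0.3353) = 0.5947.
D = 13.67 × (0.9001 − 0.5947) + 2.72 × 0.5947 = 4.174 + 1.618 = 5.791 mg/L.
DO = C_s − D = 9.54 − 5.791 = 3.749 mg/L.

DO ≈ 3.75 mg/L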